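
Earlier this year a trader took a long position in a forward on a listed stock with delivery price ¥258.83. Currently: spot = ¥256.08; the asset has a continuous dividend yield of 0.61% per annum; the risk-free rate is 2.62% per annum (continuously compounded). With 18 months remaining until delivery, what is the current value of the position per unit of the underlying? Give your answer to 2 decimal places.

Current fair forward for the remaining 18 months: F = S·e^((r − q)·T), (r − q) = 0.0262 − 0.0061 = 0.0201
F = 256.08 · e^(0.0201 × 18/12) = 256.08 × 1.030609 = 263.9184
Value of long forward = (F − K)·e^(−rT) = (263.9184 − 258.83) · e^(−0.0262·18/12)
= 5.0884 × 0.961462 = 4.89

¥4.89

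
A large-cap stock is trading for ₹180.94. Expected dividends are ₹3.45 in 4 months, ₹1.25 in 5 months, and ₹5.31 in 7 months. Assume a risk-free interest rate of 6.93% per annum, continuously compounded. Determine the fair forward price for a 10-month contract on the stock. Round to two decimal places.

₹181.44

PV(dividends) I = 3.45·e^(−0.0693·4/12) + 1.25·e^(−0.0693·5/12) + 5.31·e^(−0.0693·7/12)
I = 3.3712 + 1.2144 + 5.0996 = 9.6852
F = (S − I)·e^(rT) = (180.94 − 9.6852) · e^(0.0693·10/12)
= 171.2548 · e^0.057750 = 171.2548 × 1.059450 = ₹181.44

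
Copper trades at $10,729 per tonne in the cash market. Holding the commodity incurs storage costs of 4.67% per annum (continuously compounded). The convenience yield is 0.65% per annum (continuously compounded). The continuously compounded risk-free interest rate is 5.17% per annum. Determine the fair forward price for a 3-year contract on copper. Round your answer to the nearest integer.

$14,135 per tonne

Net carry = r + u − y = 0.0517 + 0.0467 − 0.0065 = 0.0919
F = S·e^((r+u−y)T) = 10729 · e^(0.0919 × 3) = 10729 · e^0.275700
= 10729 × 1.317453 = $14,135 per tonne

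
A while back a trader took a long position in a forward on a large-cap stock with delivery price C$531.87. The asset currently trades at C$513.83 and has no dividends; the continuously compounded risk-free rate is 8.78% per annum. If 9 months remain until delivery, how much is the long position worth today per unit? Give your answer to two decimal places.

Current fair forward for the remaining 9 months: F = S·e^(r·T), r = 0.0878
F = 513.83 · e^(0.0878 × 9/12) = 513.83 × 1.068066 = 548.8044
Value of long forward = (F − K)·e^(−rT) = (548.8044 − 531.87) · e^(−0.0878·9/12)
= 16.9344 × 0.936271 = 15.86

C$15.86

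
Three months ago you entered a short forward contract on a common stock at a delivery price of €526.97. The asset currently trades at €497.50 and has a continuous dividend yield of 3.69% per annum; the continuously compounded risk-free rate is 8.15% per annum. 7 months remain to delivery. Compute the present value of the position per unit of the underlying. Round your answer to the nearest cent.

€15.60

Current fair forward for the remaining 7 months: F = S·e^((r − q)·T), (r − q) = 0.0815 − 0.0369 = 0.0446
F = 497.50 · e^(0.0446 × 7/12) = 497.50 × 1.026358 = 510.6131
Value of long forward = (F − K)·e^(−rT) = (510.6131 − 526.97) · e^(−0.0815·7/12)
= -16.3569 × 0.953571 = -15.60
Short position value = −(long value) = €15.60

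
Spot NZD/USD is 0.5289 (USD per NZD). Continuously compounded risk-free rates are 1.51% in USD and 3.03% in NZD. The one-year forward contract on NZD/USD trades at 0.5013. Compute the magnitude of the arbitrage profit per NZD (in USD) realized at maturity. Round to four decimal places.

Fair forward: F* = S·e^(carry·T), with carry = (r_USD − r_NZD) = 0.0151 − 0.0303 = -0.0152
F* = 0.5289 · e^(-0.0152 × 12/12) = 0.5289 · e^-0.015200 = 0.5289 × 0.984915 = 0.5209
Market 0.5013 < fair 0.5209: forward underpriced → reverse cash-and-carry (short spot, go long the forward).
At maturity, profit = |F_mkt − F*| = |0.5013 − 0.5209| = 0.0196 per NZD (in USD)

0.0196 per NZD (in USD)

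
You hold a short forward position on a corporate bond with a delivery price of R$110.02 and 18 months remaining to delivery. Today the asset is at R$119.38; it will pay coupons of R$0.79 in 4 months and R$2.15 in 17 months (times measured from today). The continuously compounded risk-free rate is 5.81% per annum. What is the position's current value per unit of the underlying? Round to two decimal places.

-R$15.79

PV(remaining coupons) I = 0.79·e^(−0.0581·4/12) + 2.15·e^(−0.0581·17/12) = 2.7550
Current forward F = (S − I)·e^(rT) = (119.38 − 2.7550)·e^(0.0581·18/12) = 116.6250 × 1.091060 = 127.2449
Value (long) = (F − K)·e^(−rT) = (127.2449 − 110.02) × 0.916540 = 15.7873
Short position value = −(long value) = -R$15.79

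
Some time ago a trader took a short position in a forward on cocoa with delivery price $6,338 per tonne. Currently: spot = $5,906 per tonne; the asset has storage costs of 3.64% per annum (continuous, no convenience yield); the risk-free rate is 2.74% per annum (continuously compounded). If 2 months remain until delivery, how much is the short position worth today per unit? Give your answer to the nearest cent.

Current fair forward for the remaining 2 months: F = S·e^((r + u)·T), (r + u) = 0.0274 + 0.0364 = 0.0638
F = 5906 · e^(0.0638 × 2/12) = 5906 × 1.01069007 = 5969.1356
Value of long forward = (F − K)·e^(−rT) = (5969.1356 − 6338) · e^(−0.0274·2/12)
= -368.8644 × 0.99544374 = -367.18
Short position value = −(long value) = $367.18

$367.18 per tonne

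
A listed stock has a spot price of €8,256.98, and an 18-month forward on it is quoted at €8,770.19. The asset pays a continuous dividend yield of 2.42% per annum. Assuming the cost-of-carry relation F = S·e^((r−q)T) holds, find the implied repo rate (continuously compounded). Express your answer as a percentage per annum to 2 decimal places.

6.44%

From F = S·e^((r−q)T): (r − q) = ln(F/S)/T
ln(8770.19/8256.98) = ln(1.062155) = 0.060300
(r − q) = 0.060300 / (18/12) = 0.040200
r = ln(F/S)/T + q = 0.040200 + 0.0242 = 0.064400
r = 6.44%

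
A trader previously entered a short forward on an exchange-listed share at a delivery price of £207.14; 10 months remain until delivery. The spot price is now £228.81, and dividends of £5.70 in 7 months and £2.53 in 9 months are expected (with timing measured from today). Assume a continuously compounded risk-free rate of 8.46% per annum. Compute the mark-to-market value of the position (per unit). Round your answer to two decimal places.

PV(remaining dividends) I = 5.70·e^(−0.0846·7/12) + 2.53·e^(−0.0846·9/12) = 7.8000
Current forward F = (S − I)·e^(rT) = (228.81 − 7.8000)·e^(0.0846·10/12) = 221.0100 × 1.073045 = 237.1537
Value (long) = (F − K)·e^(−rT) = (237.1537 − 207.14) × 0.931928 = 27.9706
Short position value = −(long value) = -£27.97

-£27.97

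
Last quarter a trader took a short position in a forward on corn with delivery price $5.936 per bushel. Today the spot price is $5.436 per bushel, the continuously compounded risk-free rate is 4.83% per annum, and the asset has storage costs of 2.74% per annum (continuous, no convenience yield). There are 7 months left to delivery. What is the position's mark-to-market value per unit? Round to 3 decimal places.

$0.248 per bushel

Current fair forward for the remaining 7 months: F = S·e^((r + u)·T), (r + u) = 0.0483 + 0.0274 = 0.0757
F = 5.436 · e^(0.0757 × 7/12) = 5.436 × 1.045148 = 5.6814
Value of long forward = (F − K)·e^(−rT) = (5.6814 − 5.936) · e^(−0.0483·7/12)
= -0.2546 × 0.972218 = -0.248
Short position value = −(long value) = $0.248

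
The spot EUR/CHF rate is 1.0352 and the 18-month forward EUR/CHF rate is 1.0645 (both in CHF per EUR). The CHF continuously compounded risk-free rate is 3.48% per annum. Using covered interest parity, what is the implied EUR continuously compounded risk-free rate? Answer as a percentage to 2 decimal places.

F = S·e^((r_CHF − r_EUR)T) ⇒ r_EUR = r_CHF − ln(F/S)/T
ln(1.0645/1.0352) = 0.027911; /(18/12) = 0.018607
r_EUR = 0.0348 − 0.018607 = 0.016193
r_EUR = 1.62%

1.62%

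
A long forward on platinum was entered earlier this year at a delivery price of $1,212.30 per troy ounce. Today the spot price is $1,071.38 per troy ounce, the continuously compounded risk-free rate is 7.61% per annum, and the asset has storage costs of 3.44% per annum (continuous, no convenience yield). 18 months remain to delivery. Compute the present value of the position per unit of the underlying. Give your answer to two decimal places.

Current fair forward for the remaining 18 months: F = S·e^((r + u)·T), (r + u) = 0.0761 + 0.0344 = 0.1105
F = 1071.38 · e^(0.1105 × 18/12) = 1071.38 × 1.18027800 = 1264.5262
Value of long forward = (F − K)·e^(−rT) = (1264.5262 − 1212.30) · e^(−0.0761·18/12)
= 52.2262 × 0.89212413 = 46.59

$46.59 per troy ounce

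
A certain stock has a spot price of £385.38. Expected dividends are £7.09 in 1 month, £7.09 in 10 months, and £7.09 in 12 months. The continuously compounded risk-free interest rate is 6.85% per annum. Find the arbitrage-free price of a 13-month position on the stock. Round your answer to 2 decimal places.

£393.13

PV(dividends) I = 7.09·e^(−0.0685·1/12) + 7.09·e^(−0.0685·10/12) + 7.09·e^(−0.0685·12/12)
I = 7.0496 + 6.6966 + 6.6206 = 20.3668
F = (S − I)·e^(rT) = (385.38 − 20.3668) · e^(0.0685·13/12)
= 365.0132 · e^0.074208 = 365.0132 × 1.077031 = £393.13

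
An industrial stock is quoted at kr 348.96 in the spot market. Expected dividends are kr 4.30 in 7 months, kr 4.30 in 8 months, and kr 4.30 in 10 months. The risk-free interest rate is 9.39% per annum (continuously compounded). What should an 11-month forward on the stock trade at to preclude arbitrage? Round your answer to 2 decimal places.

PV(dividends) I = 4.30·e^(−0.0939·7/12) + 4.30·e^(−0.0939·8/12) + 4.30·e^(−0.0939·10/12)
I = 4.0708 + 4.0391 + 3.9764 = 12.0863
F = (S − I)·e^(rT) = (348.96 − 12.0863) · e^(0.0939·11/12)
= 336.8737 · e^0.086075 = 336.8737 × 1.089888 = kr 367.15

kr 367.15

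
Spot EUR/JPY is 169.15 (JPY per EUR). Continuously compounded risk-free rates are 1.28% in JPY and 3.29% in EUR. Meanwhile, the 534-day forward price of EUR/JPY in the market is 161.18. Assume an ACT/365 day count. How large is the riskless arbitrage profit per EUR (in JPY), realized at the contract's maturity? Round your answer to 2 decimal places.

3.07 per EUR (in JPY)

Fair forward: F* = S·e^(carry·T), with carry = (r_JPY − r_EUR) = 0.0128 − 0.0329 = -0.0201
F* = 169.15 · e^(-0.0201 × 534/365) = 169.15 · e^-0.029407 = 169.15 × 0.971021 = 164.2482
Market 161.18 < fair 164.2482: forward underpriced → reverse cash-and-carry (short spot, go long the forward).
At maturity, profit = |F_mkt − F*| = |161.18 − 164.2482| = 3.07 per EUR (in JPY)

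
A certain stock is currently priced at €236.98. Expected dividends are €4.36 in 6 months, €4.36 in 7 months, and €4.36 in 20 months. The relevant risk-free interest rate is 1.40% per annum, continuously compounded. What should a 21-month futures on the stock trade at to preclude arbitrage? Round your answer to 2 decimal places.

PV(dividends) I = 4.36·e^(−0.0140·6/12) + 4.36·e^(−0.0140·7/12) + 4.36·e^(−0.0140·20/12)
I = 4.3296 + 4.3245 + 4.2594 = 12.9135
F = (S − I)·e^(rT) = (236.98 − 12.9135) · e^(0.0140·21/12)
= 224.0665 · e^0.024500 = 224.0665 × 1.024803 = €229.62

€229.62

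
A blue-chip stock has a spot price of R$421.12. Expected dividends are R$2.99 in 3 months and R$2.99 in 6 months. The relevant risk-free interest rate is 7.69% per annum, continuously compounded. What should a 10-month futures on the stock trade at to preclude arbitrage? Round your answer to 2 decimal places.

R$442.80

PV(dividends) I = 2.99·e^(−0.0769·3/12) + 2.99·e^(−0.0769·6/12)
I = 2.9331 + 2.8772 = 5.8103
F = (S − I)·e^(rT) = (421.12 − 5.8103) · e^(0.0769·10/12)
= 415.3097 · e^0.064083 = 415.3097 × 1.066181 = R$442.80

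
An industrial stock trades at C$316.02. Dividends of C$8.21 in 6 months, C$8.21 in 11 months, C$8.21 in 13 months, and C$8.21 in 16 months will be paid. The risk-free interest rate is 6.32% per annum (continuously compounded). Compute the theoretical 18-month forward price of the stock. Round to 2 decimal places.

PV(dividends) I = 8.21·e^(−0.0632·6/12) + 8.21·e^(−0.0632·11/12) + 8.21·e^(−0.0632·13/12) + 8.21·e^(−0.0632·16/12)
I = 7.9546 + 7.7479 + 7.6667 + 7.5465 = 30.9157
F = (S − I)·e^(rT) = (316.02 − 30.9157) · e^(0.0632·18/12)
= 285.1043 · e^0.094800 = 285.1043 × 1.099439 = C$313.45

C$313.45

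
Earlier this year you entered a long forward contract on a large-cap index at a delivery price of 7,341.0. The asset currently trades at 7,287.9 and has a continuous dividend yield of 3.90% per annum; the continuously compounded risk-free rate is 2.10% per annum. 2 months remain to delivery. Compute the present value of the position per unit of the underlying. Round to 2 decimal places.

-74.67

Current fair forward for the remaining 2 months: F = S·e^((r − q)·T), (r − q) = 0.0210 − 0.0390 = -0.0180
F = 7287.9 · e^(-0.0180 × 2/12) = 7287.9 × 0.99700450 = 7266.0691
Value of long forward = (F − K)·e^(−rT) = (7266.0691 − 7341.0) · e^(−0.0210·2/12)
= -74.9309 × 0.99650612 = -74.67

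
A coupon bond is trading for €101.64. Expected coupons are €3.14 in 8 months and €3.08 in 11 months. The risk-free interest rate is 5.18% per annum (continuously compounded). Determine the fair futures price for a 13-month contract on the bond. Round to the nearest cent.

PV(coupons) I = 3.14·e^(−0.0518·8/12) + 3.08·e^(−0.0518·11/12)
I = 3.0334 + 2.9372 = 5.9706
F = (S − I)·e^(rT) = (101.64 − 5.9706) · e^(0.0518·13/12)
= 95.6694 · e^0.056117 = 95.6694 × 1.057721 = €101.19

€101.19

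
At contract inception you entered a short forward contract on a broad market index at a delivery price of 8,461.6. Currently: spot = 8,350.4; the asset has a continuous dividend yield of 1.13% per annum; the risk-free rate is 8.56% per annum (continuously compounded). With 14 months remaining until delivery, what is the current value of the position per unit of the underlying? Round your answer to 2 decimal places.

Current fair forward for the remaining 14 months: F = S·e^((r − q)·T), (r − q) = 0.0856 − 0.0113 = 0.0743
F = 8350.4 · e^(0.0743 × 14/12) = 8350.4 × 1.09055128 = 9106.5394
Value of long forward = (F − K)·e^(−rT) = (9106.5394 − 8461.6) · e^(−0.0856·14/12)
= 644.9394 × 0.90495807 = 583.64
Short position value = −(long value) = -583.64

-583.64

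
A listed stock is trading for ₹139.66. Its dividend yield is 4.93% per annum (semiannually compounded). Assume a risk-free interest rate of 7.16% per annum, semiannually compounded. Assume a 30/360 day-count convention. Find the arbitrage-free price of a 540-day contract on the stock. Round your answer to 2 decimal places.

F = S · (1+r/2)^(2T) / (1+q/2)^(2T)
= 139.66 × 1.111291 / 1.075788 = 139.66 × 1.033002
F = ₹144.27

₹144.27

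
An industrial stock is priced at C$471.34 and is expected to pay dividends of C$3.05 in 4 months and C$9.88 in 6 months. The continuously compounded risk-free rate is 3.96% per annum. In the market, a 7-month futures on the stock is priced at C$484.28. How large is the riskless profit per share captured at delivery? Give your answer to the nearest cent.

C$14.92 per share

PV(dividends) I = 3.05·e^(−0.0396·4/12) + 9.88·e^(−0.0396·6/12) = 12.6963
Fair futures F* = (S − I)·e^(rT) = (471.34 − 12.6963)·e^0.023100 = 458.6437 × 1.023369 = 469.3617
Market C$484.28 > fair 469.3617: forward overpriced → cash-and-carry (borrow at r, buy the stock and collect the dividends, short the forward).
Profit at T = |F_mkt − F*| = |484.28 − 469.3617| = C$14.92 per share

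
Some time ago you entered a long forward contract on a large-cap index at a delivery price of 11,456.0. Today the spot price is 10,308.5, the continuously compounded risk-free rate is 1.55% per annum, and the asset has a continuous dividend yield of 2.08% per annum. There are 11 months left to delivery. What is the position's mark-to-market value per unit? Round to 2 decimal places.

-1180.57

Current fair forward for the remaining 11 months: F = S·e^((r − q)·T), (r − q) = 0.0155 − 0.0208 = -0.0053
F = 10308.5 · e^(-0.0053 × 11/12) = 10308.5 × 0.99515345 = 10258.5393
Value of long forward = (F − K)·e^(−rT) = (10258.5393 − 11456.0) · e^(−0.0155·11/12)
= -1197.4607 × 0.98589213 = -1180.57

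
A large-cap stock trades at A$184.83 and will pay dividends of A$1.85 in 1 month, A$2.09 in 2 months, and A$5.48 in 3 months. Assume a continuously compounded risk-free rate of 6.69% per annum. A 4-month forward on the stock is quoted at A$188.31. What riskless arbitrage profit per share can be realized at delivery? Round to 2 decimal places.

PV(dividends) I = 1.85·e^(−0.0669·1/12) + 2.09·e^(−0.0669·2/12) + 5.48·e^(−0.0669·3/12) = 9.2957
Fair forward F* = (S − I)·e^(rT) = (184.83 − 9.2957)·e^0.022300 = 175.5343 × 1.022551 = 179.4928
Market A$188.31 > fair 179.4928: forward overpriced → cash-and-carry (borrow at r, buy the stock and collect the dividends, short the forward).
Profit at T = |F_mkt − F*| = |188.31 − 179.4928| = A$8.82 per share

A$8.82 per share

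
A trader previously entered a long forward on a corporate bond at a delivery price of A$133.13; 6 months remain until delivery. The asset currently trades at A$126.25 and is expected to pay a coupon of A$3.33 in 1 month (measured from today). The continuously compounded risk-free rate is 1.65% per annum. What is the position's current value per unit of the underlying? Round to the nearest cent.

-A$9.11

PV(remaining coupons) I = 3.33·e^(−0.0165·1/12) = 3.3254
Current forward F = (S − I)·e^(rT) = (126.25 − 3.3254)·e^(0.0165·6/12) = 122.9246 × 1.008284 = 123.9429
Value (long) = (F − K)·e^(−rT) = (123.9429 − 133.13) × 0.991784 = -9.1116
Value = -A$9.11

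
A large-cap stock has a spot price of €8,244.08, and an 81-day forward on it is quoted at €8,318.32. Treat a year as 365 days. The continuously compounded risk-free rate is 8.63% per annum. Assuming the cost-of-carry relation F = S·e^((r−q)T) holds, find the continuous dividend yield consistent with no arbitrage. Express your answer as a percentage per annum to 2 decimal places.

4.59%

From F = S·e^((r−q)T): (r − q) = ln(F/S)/T
ln(8318.32/8244.08) = ln(1.009005) = 0.008965
(r − q) = 0.008965 / (81/365) = 0.040398
q = r − ln(F/S)/T = 0.0863 − 0.040398 = 0.045902
q = 4.59%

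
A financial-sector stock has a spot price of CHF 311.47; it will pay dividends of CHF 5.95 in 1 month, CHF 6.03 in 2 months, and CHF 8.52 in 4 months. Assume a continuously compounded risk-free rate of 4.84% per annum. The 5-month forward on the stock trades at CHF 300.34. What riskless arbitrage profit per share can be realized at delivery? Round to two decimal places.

CHF 3.23 per share

PV(dividends) I = 5.95·e^(−0.0484·1/12) + 6.03·e^(−0.0484·2/12) + 8.52·e^(−0.0484·4/12) = 20.2913
Fair forward F* = (S − I)·e^(rT) = (311.47 − 20.2913)·e^0.020167 = 291.1787 × 1.020372 = 297.1106
Market CHF 300.34 > fair 297.1106: forward overpriced → cash-and-carry (borrow at r, buy the stock and collect the dividends, short the forward).
Profit at T = |F_mkt − F*| = |300.34 − 297.1106| = CHF 3.23 per share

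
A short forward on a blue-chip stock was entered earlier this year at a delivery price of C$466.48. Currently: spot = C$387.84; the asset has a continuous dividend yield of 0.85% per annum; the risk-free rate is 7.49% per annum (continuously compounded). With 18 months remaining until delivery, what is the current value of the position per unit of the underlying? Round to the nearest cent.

Current fair forward for the remaining 18 months: F = S·e^((r − q)·T), (r − q) = 0.0749 − 0.0085 = 0.0664
F = 387.84 · e^(0.0664 × 18/12) = 387.84 × 1.104729 = 428.4581
Value of long forward = (F − K)·e^(−rT) = (428.4581 − 466.48) · e^(−0.0749·18/12)
= -38.0219 × 0.893731 = -33.98
Short position value = −(long value) = C$33.98

C$33.98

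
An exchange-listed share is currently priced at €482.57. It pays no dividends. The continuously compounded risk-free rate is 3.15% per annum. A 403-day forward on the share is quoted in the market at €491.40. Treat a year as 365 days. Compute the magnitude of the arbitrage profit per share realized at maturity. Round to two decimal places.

Fair forward: F* = S·e^(carry·T), with carry = r = 0.0315
F* = 482.57 · e^(0.0315 × 403/365) = 482.57 · e^0.034779 = 482.57 × 1.035391 = €499.6486
Market €491.40 < fair €499.6486: forward underpriced → reverse cash-and-carry (short spot, go long the forward).
At maturity, profit = |F_mkt − F*| = |491.40 − 499.6486| = €8.25 per share

€8.25 per share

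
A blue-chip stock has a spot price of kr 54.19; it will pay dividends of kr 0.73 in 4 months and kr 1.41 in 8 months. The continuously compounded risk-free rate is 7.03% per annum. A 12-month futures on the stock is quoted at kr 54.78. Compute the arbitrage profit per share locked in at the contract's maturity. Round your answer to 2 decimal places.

kr 1.15 per share

PV(dividends) I = 0.73·e^(−0.0703·4/12) + 1.41·e^(−0.0703·8/12) = 2.0585
Fair futures F* = (S − I)·e^(rT) = (54.19 − 2.0585)·e^0.070300 = 52.1315 × 1.072830 = 55.9282
Market kr 54.78 < fair 55.9282: forward underpriced → reverse cash-and-carry (short the stock, invest proceeds at r, pay the dividends, go long the forward).
Profit at T = |F_mkt − F*| = |54.78 − 55.9282| = kr 1.15 per share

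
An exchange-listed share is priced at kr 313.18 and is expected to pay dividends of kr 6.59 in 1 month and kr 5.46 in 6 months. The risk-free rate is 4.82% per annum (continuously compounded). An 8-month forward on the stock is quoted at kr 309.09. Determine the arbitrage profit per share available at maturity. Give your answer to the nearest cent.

kr 2.03 per share

PV(dividends) I = 6.59·e^(−0.0482·1/12) + 5.46·e^(−0.0482·6/12) = 11.8936
Fair forward F* = (S − I)·e^(rT) = (313.18 − 11.8936)·e^0.032133 = 301.2864 × 1.032655 = 311.1249
Market kr 309.09 < fair 311.1249: forward underpriced → reverse cash-and-carry (short the stock, invest proceeds at r, pay the dividends, go long the forward).
Profit at T = |F_mkt − F*| = |309.09 − 311.1249| = kr 2.03 per share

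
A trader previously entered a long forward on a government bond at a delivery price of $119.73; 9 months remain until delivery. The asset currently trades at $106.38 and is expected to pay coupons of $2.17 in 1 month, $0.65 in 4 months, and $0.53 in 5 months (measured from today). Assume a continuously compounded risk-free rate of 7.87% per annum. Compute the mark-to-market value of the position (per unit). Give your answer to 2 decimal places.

-$9.79

PV(remaining coupons) I = 2.17·e^(−0.0787·1/12) + 0.65·e^(−0.0787·4/12) + 0.53·e^(−0.0787·5/12) = 3.3019
Current forward F = (S − I)·e^(rT) = (106.38 − 3.3019)·e^(0.0787·9/12) = 103.0781 × 1.060802 = 109.3455
Value (long) = (F − K)·e^(−rT) = (109.3455 − 119.73) × 0.942683 = -9.7893
Value = -$9.79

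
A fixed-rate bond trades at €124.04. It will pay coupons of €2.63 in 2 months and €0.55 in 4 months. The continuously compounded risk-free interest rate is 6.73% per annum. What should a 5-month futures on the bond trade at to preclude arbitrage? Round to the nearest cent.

€124.34

PV(coupons) I = 2.63·e^(−0.0673·2/12) + 0.55·e^(−0.0673·4/12)
I = 2.6007 + 0.5378 = 3.1385
F = (S − I)·e^(rT) = (124.04 − 3.1385) · e^(0.0673·5/12)
= 120.9015 · e^0.028042 = 120.9015 × 1.028439 = €124.34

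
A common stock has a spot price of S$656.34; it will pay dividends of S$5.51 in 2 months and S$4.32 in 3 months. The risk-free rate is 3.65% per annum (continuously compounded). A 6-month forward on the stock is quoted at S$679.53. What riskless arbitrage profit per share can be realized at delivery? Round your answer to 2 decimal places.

PV(dividends) I = 5.51·e^(−0.0365·2/12) + 4.32·e^(−0.0365·3/12) = 9.7573
Fair forward F* = (S − I)·e^(rT) = (656.34 − 9.7573)·e^0.018250 = 646.5827 × 1.018418 = 658.4915
Market S$679.53 > fair 658.4915: forward overpriced → cash-and-carry (borrow at r, buy the stock and collect the dividends, short the forward).
Profit at T = |F_mkt − F*| = |679.53 − 658.4915| = S$21.04 per share

S$21.04 per share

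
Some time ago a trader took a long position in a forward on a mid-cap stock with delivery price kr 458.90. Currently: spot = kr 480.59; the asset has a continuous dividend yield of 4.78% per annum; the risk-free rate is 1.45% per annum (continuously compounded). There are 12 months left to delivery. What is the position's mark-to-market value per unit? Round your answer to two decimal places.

kr 5.86

Current fair forward for the remaining 12 months: F = S·e^((r − q)·T), (r − q) = 0.0145 − 0.0478 = -0.0333
F = 480.59 · e^(-0.0333 × 12/12) = 480.59 × 0.967248 = 464.8497
Value of long forward = (F − K)·e^(−rT) = (464.8497 − 458.90) · e^(−0.0145·12/12)
= 5.9497 × 0.985605 = 5.86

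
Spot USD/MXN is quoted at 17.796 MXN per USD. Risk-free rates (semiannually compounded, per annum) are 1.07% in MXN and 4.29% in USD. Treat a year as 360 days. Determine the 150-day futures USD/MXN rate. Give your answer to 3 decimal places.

17.562

By covered interest parity, F = S · (1+r_MXN/2)^(2T) / (1+r_USD/2)^(2T)
= 17.796 × 1.004456 / 1.017843 = 17.796 × 0.986848
F = 17.562 MXN per USD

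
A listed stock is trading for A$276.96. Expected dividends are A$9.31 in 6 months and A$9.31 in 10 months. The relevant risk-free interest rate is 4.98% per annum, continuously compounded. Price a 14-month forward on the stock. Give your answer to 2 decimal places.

PV(dividends) I = 9.31·e^(−0.0498·6/12) + 9.31·e^(−0.0498·10/12)
I = 9.0810 + 8.9315 = 18.0125
F = (S − I)·e^(rT) = (276.96 − 18.0125) · e^(0.0498·14/12)
= 258.9475 · e^0.058100 = 258.9475 × 1.059821 = A$274.44

A$274.44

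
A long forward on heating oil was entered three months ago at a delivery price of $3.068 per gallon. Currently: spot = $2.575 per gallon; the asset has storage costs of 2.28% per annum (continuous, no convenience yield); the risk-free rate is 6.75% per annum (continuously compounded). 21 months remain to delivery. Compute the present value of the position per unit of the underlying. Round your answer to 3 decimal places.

-$0.046 per gallon

Current fair forward for the remaining 21 months: F = S·e^((r + u)·T), (r + u) = 0.0675 + 0.0228 = 0.0903
F = 2.575 · e^(0.0903 × 21/12) = 2.575 × 1.171195 = 3.0158
Value of long forward = (F − K)·e^(−rT) = (3.0158 − 3.068) · e^(−0.0675·21/12)
= -0.0522 × 0.888585 = -0.046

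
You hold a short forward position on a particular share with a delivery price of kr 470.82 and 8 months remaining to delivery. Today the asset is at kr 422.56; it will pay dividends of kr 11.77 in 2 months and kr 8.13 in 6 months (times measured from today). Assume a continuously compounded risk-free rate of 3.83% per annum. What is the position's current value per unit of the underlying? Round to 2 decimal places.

kr 56.06

PV(remaining dividends) I = 11.77·e^(−0.0383·2/12) + 8.13·e^(−0.0383·6/12) = 19.6709
Current forward F = (S − I)·e^(rT) = (422.56 − 19.6709)·e^(0.0383·8/12) = 402.8891 × 1.025862 = 413.3086
Value (long) = (F − K)·e^(−rT) = (413.3086 − 470.82) × 0.974790 = -56.0615
Short position value = −(long value) = kr 56.06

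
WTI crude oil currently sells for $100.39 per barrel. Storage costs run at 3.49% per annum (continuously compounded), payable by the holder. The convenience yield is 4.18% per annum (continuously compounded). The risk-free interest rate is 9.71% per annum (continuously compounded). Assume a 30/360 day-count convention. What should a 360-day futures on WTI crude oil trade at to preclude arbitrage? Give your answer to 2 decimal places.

Net carry = r + u − y = 0.0971 + 0.0349 − 0.0418 = 0.0902
F = S·e^((r+u−y)T) = 100.39 · e^(0.0902 × 360/360) = 100.39 · e^0.090200
= 100.39 × 1.094393 = $109.87 per barrel

$109.87 per barrel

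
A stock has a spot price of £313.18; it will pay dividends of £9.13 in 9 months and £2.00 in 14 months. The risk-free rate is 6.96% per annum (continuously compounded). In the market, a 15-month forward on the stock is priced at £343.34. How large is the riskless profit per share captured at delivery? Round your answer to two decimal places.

PV(dividends) I = 9.13·e^(−0.0696·9/12) + 2.00·e^(−0.0696·14/12) = 10.5097
Fair forward F* = (S − I)·e^(rT) = (313.18 − 10.5097)·e^0.087000 = 302.6703 × 1.090897 = 330.1821
Market £343.34 > fair 330.1821: forward overpriced → cash-and-carry (borrow at r, buy the stock and collect the dividends, short the forward).
Profit at T = |F_mkt − F*| = |343.34 − 330.1821| = £13.16 per share

£13.16 per share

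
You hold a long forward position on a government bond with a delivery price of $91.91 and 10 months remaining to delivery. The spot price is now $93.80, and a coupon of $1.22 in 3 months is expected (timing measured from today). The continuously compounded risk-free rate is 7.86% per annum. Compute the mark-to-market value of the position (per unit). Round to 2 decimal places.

PV(remaining coupons) I = 1.22·e^(−0.0786·3/12) = 1.1963
Current forward F = (S − I)·e^(rT) = (93.80 − 1.1963)·e^(0.0786·10/12) = 92.6037 × 1.067693 = 98.8723
Value (long) = (F − K)·e^(−rT) = (98.8723 − 91.91) × 0.936599 = 6.5209
Value = $6.52

$6.52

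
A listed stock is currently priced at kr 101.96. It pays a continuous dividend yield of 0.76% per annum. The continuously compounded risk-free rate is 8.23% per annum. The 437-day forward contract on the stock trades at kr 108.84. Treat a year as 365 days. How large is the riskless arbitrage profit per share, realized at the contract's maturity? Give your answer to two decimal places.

kr 2.66 per share

Fair forward: F* = S·e^(carry·T), with carry = (r − q) = 0.0823 − 0.0076 = 0.0747
F* = 101.96 · e^(0.0747 × 437/365) = 101.96 · e^0.089435 = 101.96 × 1.093556 = kr 111.4990
Market kr 108.84 < fair kr 111.4990: forward underpriced → reverse cash-and-carry (short spot, go long the forward).
At maturity, profit = |F_mkt − F*| = |108.84 − 111.4990| = kr 2.66 per share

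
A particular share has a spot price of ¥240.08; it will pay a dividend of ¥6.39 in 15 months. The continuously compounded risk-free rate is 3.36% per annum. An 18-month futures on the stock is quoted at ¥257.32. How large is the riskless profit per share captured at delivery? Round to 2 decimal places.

¥11.27 per share

PV(dividends) I = 6.39·e^(−0.0336·15/12) = 6.1272
Fair futures F* = (S − I)·e^(rT) = (240.08 − 6.1272)·e^0.050400 = 233.9528 × 1.051692 = 246.0463
Market ¥257.32 > fair 246.0463: forward overpriced → cash-and-carry (borrow at r, buy the stock and collect the dividends, short the forward).
Profit at T = |F_mkt − F*| = |257.32 − 246.0463| = ¥11.27 per share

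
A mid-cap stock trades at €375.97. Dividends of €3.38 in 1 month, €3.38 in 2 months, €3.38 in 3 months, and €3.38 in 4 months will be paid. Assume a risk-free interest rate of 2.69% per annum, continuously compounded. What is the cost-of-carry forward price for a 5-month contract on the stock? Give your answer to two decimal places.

PV(dividends) I = 3.38·e^(−0.0269·1/12) + 3.38·e^(−0.0269·2/12) + 3.38·e^(−0.0269·3/12) + 3.38·e^(−0.0269·4/12)
I = 3.3724 + 3.3649 + 3.3573 + 3.3498 = 13.4444
F = (S − I)·e^(rT) = (375.97 − 13.4444) · e^(0.0269·5/12)
= 362.5256 · e^0.011208 = 362.5256 × 1.011271 = €366.61

€366.61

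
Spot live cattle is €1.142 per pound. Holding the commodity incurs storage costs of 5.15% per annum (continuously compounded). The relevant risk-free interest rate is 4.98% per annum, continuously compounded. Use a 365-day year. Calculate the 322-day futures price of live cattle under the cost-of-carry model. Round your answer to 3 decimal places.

€1.249 per pound

Net carry = r + u − y = 0.0498 + 0.0515 − 0.0000 = 0.1013
F = S·e^((r+u−y)T) = 1.142 · e^(0.1013 × 322/365) = 1.142 · e^0.089366
= 1.142 × 1.093481 = €1.249 per pound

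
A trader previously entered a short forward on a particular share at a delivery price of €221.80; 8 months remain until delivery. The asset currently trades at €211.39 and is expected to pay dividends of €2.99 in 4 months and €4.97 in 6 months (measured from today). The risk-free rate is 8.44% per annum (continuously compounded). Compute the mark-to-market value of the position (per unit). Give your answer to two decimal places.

PV(remaining dividends) I = 2.99·e^(−0.0844·4/12) + 4.97·e^(−0.0844·6/12) = 7.6717
Current forward F = (S − I)·e^(rT) = (211.39 − 7.6717)·e^(0.0844·8/12) = 203.7183 × 1.057880 = 215.5095
Value (long) = (F − K)·e^(−rT) = (215.5095 − 221.80) × 0.945287 = -5.9463
Short position value = −(long value) = €5.95

€5.95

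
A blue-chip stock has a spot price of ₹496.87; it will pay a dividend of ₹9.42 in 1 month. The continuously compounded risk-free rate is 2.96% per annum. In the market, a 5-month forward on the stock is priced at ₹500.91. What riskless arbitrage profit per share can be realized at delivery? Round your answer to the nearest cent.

₹7.39 per share

PV(dividends) I = 9.42·e^(−0.0296·1/12) = 9.3968
Fair forward F* = (S − I)·e^(rT) = (496.87 − 9.3968)·e^0.012333 = 487.4732 × 1.012409 = 493.5223
Market ₹500.91 > fair 493.5223: forward overpriced → cash-and-carry (borrow at r, buy the stock and collect the dividends, short the forward).
Profit at T = |F_mkt − F*| = |500.91 − 493.5223| = ₹7.39 per share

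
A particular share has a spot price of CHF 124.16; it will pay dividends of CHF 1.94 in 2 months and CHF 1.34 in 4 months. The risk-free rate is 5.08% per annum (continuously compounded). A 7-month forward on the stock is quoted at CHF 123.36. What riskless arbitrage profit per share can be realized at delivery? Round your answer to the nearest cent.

PV(dividends) I = 1.94·e^(−0.0508·2/12) + 1.34·e^(−0.0508·4/12) = 3.2411
Fair forward F* = (S − I)·e^(rT) = (124.16 − 3.2411)·e^0.029633 = 120.9189 × 1.030076 = 124.5557
Market CHF 123.36 < fair 124.5557: forward underpriced → reverse cash-and-carry (short the stock, invest proceeds at r, pay the dividends, go long the forward).
Profit at T = |F_mkt − F*| = |123.36 − 124.5557| = CHF 1.20 per share

CHF 1.20 per share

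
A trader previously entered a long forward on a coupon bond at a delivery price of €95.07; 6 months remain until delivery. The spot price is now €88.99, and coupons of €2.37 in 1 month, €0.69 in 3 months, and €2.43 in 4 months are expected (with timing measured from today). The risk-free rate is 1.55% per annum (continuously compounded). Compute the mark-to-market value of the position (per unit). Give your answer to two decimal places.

PV(remaining coupons) I = 2.37·e^(−0.0155·1/12) + 0.69·e^(−0.0155·3/12) + 2.43·e^(−0.0155·4/12) = 5.4717
Current forward F = (S − I)·e^(rT) = (88.99 − 5.4717)·e^(0.0155·6/12) = 83.5183 × 1.007780 = 84.1681
Value (long) = (F − K)·e^(−rT) = (84.1681 − 95.07) × 0.992280 = -10.8177
Value = -€10.82

-€10.82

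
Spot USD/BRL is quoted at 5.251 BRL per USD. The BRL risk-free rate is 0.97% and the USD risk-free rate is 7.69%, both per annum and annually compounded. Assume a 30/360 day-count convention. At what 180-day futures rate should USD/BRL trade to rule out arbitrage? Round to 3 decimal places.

5.085

By covered interest parity, F = S · (1+r_BRL)^T / (1+r_USD)^T
= 5.251 × 1.004838 / 1.037738 = 5.251 × 0.968296
F = 5.085 BRL per USD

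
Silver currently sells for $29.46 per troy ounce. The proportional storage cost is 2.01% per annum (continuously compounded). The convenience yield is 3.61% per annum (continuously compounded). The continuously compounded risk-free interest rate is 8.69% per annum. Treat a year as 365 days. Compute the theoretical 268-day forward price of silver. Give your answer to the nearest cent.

$31.03 per troy ounce

Net carry = r + u − y = 0.0869 + 0.0201 − 0.0361 = 0.0709
F = S·e^((r+u−y)T) = 29.46 · e^(0.0709 × 268/365) = 29.46 · e^0.052058
= 29.46 × 1.053437 = $31.03 per troy ounce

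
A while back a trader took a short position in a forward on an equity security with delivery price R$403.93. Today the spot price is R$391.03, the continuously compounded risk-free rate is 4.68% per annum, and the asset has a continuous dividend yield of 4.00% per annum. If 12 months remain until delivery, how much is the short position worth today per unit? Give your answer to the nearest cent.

R$9.76

Current fair forward for the remaining 12 months: F = S·e^((r − q)·T), (r − q) = 0.0468 − 0.0400 = 0.0068
F = 391.03 · e^(0.0068 × 12/12) = 391.03 × 1.006823 = 393.6980
Value of long forward = (F − K)·e^(−rT) = (393.6980 − 403.93) · e^(−0.0468·12/12)
= -10.2320 × 0.954278 = -9.76
Short position value = −(long value) = R$9.76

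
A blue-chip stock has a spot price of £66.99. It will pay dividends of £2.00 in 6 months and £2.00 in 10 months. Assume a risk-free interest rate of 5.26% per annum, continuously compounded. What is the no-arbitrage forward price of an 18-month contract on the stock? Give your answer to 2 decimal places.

£68.31

PV(dividends) I = 2.00·e^(−0.0526·6/12) + 2.00·e^(−0.0526·10/12)
I = 1.9481 + 1.9142 = 3.8623
F = (S − I)·e^(rT) = (66.99 − 3.8623) · e^(0.0526·18/12)
= 63.1277 · e^0.078900 = 63.1277 × 1.082096 = £68.31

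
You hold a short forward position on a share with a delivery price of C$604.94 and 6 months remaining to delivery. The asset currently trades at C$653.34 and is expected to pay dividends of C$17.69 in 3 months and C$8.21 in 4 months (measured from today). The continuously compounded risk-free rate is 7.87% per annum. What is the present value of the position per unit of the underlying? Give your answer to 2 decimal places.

PV(remaining dividends) I = 17.69·e^(−0.0787·3/12) + 8.21·e^(−0.0787·4/12) = 25.3428
Current forward F = (S − I)·e^(rT) = (653.34 − 25.3428)·e^(0.0787·6/12) = 627.9972 × 1.040134 = 653.2012
Value (long) = (F − K)·e^(−rT) = (653.2012 − 604.94) × 0.961414 = 46.3990
Short position value = −(long value) = -C$46.40

-C$46.40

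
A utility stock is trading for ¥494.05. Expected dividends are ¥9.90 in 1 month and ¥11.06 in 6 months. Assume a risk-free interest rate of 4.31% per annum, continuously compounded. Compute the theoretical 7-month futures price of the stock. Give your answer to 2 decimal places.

¥485.41

PV(dividends) I = 9.90·e^(−0.0431·1/12) + 11.06·e^(−0.0431·6/12)
I = 9.8645 + 10.8242 = 20.6887
F = (S − I)·e^(rT) = (494.05 − 20.6887) · e^(0.0431·7/12)
= 473.3613 · e^0.025142 = 473.3613 × 1.025461 = ¥485.41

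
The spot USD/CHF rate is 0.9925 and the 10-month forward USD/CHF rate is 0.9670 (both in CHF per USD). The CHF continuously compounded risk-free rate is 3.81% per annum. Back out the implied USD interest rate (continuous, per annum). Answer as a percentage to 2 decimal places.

6.93%

F = S·e^((r_CHF − r_USD)T) ⇒ r_USD = r_CHF − ln(F/S)/T
ln(0.9670/0.9925) = -0.026029; /(10/12) = -0.031235
r_USD = 0.0381 + 0.031235 = 0.069335
r_USD = 6.93%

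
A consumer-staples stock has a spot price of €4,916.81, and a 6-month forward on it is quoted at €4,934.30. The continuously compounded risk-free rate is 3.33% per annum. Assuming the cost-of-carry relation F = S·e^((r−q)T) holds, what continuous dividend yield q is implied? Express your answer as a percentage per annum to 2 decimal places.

From F = S·e^((r−q)T): (r − q) = ln(F/S)/T
ln(4934.30/4916.81) = ln(1.003557) = 0.003551
(r − q) = 0.003551 / (6/12) = 0.007102
q = r − ln(F/S)/T = 0.0333 − 0.007102 = 0.026198
q = 2.62%

2.62%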